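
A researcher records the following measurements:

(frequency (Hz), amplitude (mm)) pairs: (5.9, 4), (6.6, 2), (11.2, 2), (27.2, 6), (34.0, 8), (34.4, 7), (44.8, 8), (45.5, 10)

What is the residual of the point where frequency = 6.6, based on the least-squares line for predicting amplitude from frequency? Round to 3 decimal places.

-0.548

n = 8, Σx = 209.6, Σy = 47, Σxy = 1548.6, Σx² = 7360.3
Sxx = Σx² − (Σx)²/n = 7360.3 − 5491.52 = 1868.78
Sxy = Σxy − (Σx)(Σy)/n = 1548.6 − 1231.4 = 317.2
b = Sxy/Sxx = 317.2/1868.78 = 0.169736
a = ȳ − b·x̄ = 5.875 − 0.169736·26.2 = 1.427906
ŷ(6.6) = 1.427906 + 0.169736·6.6 = 2.548166
residual = y − ŷ = 2 − 2.548166 = -0.548166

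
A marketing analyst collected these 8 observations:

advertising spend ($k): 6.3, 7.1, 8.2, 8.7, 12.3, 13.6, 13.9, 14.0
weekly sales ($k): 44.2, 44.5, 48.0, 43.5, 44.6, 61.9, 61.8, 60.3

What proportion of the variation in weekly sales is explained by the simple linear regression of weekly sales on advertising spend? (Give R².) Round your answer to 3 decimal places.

0.688

n = 8, Σx = 84.1, Σy = 408.8, Σxy = 4460.1, Σx² = 958.49, Σy² = 21406.24
Sxx = Σx² − (Σx)²/n = 958.49 − 884.10125 = 74.38875
Sxy = Σxy − (Σx)(Σy)/n = 4460.1 − 4297.51 = 162.59
Syy = Σy² − (Σy)²/n = 21406.24 − 20889.68 = 516.56
R² = Sxy²/(Sxx·Syy) = (162.59)²/(74.38875·516.56) = 0.687954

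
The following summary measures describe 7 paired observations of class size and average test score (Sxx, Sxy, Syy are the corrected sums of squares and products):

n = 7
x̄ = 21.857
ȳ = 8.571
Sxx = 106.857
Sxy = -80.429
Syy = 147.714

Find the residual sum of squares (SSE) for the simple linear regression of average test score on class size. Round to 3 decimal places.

87.177

b = Sxy/Sxx = -80.429/106.857 = -0.752679
SSE = Syy − b·Sxy = 147.714 − (-0.752679)·(-80.429) = 87.176796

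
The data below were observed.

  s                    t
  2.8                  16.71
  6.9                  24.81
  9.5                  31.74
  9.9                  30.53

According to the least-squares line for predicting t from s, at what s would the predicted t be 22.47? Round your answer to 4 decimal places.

5.6058

n = 4, Σx = 29.1, Σy = 103.79, Σxy = 821.754, Σx² = 243.71
Sxx = Σx² − (Σx)²/n = 243.71 − 211.7025 = 32.0075
Sxy = Σxy − (Σx)(Σy)/n = 821.754 − 755.07225 = 66.68175
b = Sxy/Sxx = 66.68175/32.0075 = 2.083316
a = ȳ − b·x̄ = 25.9475 − 2.083316·7.275 = 10.791373
Set a + b·x = 22.47: x = (22.47 − 10.791373) / 2.083316 = 5.605786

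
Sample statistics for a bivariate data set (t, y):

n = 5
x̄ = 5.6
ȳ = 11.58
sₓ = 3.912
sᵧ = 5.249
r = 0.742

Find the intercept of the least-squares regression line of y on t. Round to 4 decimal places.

6.0047

b = r · sᵧ/sₓ = 0.742 · 5.249/3.912 = 0.995593
a = ȳ − b·x̄ = 11.58 − 0.995593·5.6 = 6.004682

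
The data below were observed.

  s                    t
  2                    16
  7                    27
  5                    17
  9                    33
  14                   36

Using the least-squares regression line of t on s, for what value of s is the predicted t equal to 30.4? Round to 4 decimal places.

9.8509

n = 5, Σx = 37, Σy = 129, Σxy = 1107, Σx² = 355
Sxx = Σx² − (Σx)²/n = 355 − 273.8 = 81.2
Sxy = Σxy − (Σx)(Σy)/n = 1107 − 954.6 = 152.4
b = Sxy/Sxx = 152.4/81.2 = 1.876847
a = ȳ − b·x̄ = 25.8 − 1.876847·7.4 = 11.911330
Set a + b·x = 30.4: x = (30.4 − 11.911330) / 1.876847 = 9.850919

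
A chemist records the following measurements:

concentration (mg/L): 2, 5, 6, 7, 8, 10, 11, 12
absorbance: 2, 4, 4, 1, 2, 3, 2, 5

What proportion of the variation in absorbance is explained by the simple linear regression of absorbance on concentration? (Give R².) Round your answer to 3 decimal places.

n = 8, Σx = 61, Σy = 23, Σxy = 183, Σx² = 543, Σy² = 79
Sxx = Σx² − (Σx)²/n = 543 − 465.125 = 77.875
Sxy = Σxy − (Σx)(Σy)/n = 183 − 175.375 = 7.625
Syy = Σy² − (Σy)²/n = 79 − 66.125 = 12.875
R² = Sxy²/(Sxx·Syy) = (7.625)²/(77.875·12.875) = 0.057988

0.058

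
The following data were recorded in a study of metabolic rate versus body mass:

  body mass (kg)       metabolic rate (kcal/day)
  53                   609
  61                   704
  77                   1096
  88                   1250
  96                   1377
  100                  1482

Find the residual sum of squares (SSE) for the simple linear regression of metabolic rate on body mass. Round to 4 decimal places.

5097.1318

n = 6, Σx = 475, Σy = 6518, Σxy = 550005, Σx² = 39419, Σy² = 7722666
Sxx = Σx² − (Σx)²/n = 39419 − 37604.166667 = 1814.833333
Sxy = Σxy − (Σx)(Σy)/n = 550005 − 516008.333333 = 33996.666667
Syy = Σy² − (Σy)²/n = 7722666 − 7080720.666667 = 641945.333333
b = Sxy/Sxx = 33996.666667/1814.833333 = 18.732666
SSE = Syy − b·Sxy = 641945.333333 − 18.732666·33996.666667 = 5097.131784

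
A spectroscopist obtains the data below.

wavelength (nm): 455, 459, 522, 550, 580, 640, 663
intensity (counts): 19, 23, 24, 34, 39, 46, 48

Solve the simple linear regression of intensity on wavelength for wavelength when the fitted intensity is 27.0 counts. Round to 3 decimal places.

n = 7, Σx = 3869, Σy = 233, Σxy = 134314, Σx² = 2178259
Sxx = Σx² − (Σx)²/n = 2178259 − 2138451.571429 = 39807.428571
Sxy = Σxy − (Σx)(Σy)/n = 134314 − 128782.428571 = 5531.571429
b = Sxy/Sxx = 5531.571429/39807.428571 = 0.138958
a = ȳ − b·x̄ = 33.285714 − 0.138958·552.714286 = -43.518507
Set a + b·x = 27.0: x = (27.0 − (-43.518507)) / 0.138958 = 507.479740

507.480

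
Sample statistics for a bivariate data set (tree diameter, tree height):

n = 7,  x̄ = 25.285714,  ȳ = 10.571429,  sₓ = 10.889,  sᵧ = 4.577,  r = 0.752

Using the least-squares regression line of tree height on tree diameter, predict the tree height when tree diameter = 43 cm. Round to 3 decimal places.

16.171

b = r · sᵧ/sₓ = 0.752 · 4.577/10.889 = 0.316090
a = ȳ − b·x̄ = 10.571429 − 0.316090·25.285714 = 2.578868
ŷ(43) = a + b·43 = 2.578868 + 0.316090·43 = 16.170738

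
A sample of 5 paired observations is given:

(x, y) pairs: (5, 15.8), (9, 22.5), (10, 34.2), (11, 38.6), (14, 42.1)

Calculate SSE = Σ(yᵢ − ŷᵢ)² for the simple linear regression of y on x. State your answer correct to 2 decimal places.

60.81

n = 5, Σx = 49, Σy = 153.2, Σxy = 1637.5, Σx² = 523, Σy² = 5187.9
Sxx = Σx² − (Σx)²/n = 523 − 480.2 = 42.8
Sxy = Σxy − (Σx)(Σy)/n = 1637.5 − 1501.36 = 136.14
Syy = Σy² − (Σy)²/n = 5187.9 − 4694.048 = 493.852
b = Sxy/Sxx = 136.14/42.8 = 3.180841
SSE = Syy − b·Sxy = 493.852 − 3.180841·136.14 = 60.812290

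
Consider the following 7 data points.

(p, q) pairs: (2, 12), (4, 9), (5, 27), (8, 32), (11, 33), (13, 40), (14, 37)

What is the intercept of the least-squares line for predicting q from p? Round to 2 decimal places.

n = 7, Σx = 57, Σy = 190, Σxy = 1852, Σx² = 595
Sxx = Σx² − (Σx)²/n = 595 − 464.142857 = 130.857143
Sxy = Σxy − (Σx)(Σy)/n = 1852 − 1547.142857 = 304.857143
b = Sxy/Sxx = 304.857143/130.857143 = 2.329694
a = ȳ − b·x̄ = 27.142857 − 2.329694·8.142857 = 8.172489

8.17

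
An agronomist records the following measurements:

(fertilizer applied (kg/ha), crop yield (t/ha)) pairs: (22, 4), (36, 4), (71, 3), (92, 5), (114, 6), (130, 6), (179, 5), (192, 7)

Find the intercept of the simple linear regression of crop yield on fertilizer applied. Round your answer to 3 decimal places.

n = 8, Σx = 836, Σy = 40, Σxy = 4608, Σx² = 114086
Sxx = Σx² − (Σx)²/n = 114086 − 87362 = 26724
Sxy = Σxy − (Σx)(Σy)/n = 4608 − 4180 = 428
b = Sxy/Sxx = 428/26724 = 0.016016
a = ȳ − b·x̄ = 5 − 0.016016·104.5 = 3.326373

3.326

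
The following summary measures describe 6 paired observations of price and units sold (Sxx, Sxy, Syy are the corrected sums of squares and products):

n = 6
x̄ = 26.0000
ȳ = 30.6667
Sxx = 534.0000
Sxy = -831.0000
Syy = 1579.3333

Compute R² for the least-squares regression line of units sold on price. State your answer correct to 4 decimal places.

R² = Sxy²/(Sxx·Syy) = (-831)²/(534·1579.3333) = 0.818817

0.8188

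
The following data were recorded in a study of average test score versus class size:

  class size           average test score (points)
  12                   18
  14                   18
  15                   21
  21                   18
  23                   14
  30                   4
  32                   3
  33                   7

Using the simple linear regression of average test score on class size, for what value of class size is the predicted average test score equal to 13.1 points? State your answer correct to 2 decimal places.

n = 8, Σx = 180, Σy = 103, Σxy = 1930, Σx² = 4548
Sxx = Σx² − (Σx)²/n = 4548 − 4050 = 498
Sxy = Σxy − (Σx)(Σy)/n = 1930 − 2317.5 = -387.5
b = Sxy/Sxx = -387.5/498 = -0.778112
a = ȳ − b·x̄ = 12.875 − (-0.778112)·22.5 = 30.382530
Set a + b·x = 13.1: x = (13.1 − 30.382530) / (-0.778112) = 22.210839

22.21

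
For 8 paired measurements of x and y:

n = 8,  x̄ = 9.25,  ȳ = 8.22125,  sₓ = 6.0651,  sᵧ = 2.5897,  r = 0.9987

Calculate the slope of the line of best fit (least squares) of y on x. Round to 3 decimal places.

0.426

b = r · sᵧ/sₓ = 0.9987 · 2.5897/6.0651 = 0.426429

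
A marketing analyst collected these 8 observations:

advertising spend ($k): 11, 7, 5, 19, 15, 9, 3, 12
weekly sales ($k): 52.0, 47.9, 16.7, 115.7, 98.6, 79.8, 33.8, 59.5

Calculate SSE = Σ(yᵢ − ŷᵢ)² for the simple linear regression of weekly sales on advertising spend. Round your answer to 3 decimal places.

n = 8, Σx = 81, Σy = 504, Σxy = 6201.7, Σx² = 1015, Σy² = 39436.48
Sxx = Σx² − (Σx)²/n = 1015 − 820.125 = 194.875
Sxy = Σxy − (Σx)(Σy)/n = 6201.7 − 5103 = 1098.7
Syy = Σy² − (Σy)²/n = 39436.48 − 31752 = 7684.48
b = Sxy/Sxx = 1098.7/194.875 = 5.637973
SSE = Syy − b·Sxy = 7684.48 − 5.637973·1098.7 = 1490.038999

1490.039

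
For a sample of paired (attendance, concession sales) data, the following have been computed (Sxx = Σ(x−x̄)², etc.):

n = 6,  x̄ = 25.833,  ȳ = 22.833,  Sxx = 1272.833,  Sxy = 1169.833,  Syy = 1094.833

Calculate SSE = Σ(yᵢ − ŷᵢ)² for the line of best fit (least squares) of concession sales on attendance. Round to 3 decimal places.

19.665

b = Sxy/Sxx = 1169.833/1272.833 = 0.919078
SSE = Syy − b·Sxy = 1094.833 − 0.919078·1169.833 = 19.665050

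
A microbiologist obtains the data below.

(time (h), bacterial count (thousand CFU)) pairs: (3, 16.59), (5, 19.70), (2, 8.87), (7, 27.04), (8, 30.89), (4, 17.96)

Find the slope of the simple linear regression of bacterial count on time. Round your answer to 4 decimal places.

n = 6, Σx = 29, Σy = 121.05, Σxy = 674.25, Σx² = 167
Sxx = Σx² − (Σx)²/n = 167 − 140.166667 = 26.833333
Sxy = Σxy − (Σx)(Σy)/n = 674.25 − 585.075 = 89.175
b = Sxy/Sxx = 89.175/26.833333 = 3.323292

3.3233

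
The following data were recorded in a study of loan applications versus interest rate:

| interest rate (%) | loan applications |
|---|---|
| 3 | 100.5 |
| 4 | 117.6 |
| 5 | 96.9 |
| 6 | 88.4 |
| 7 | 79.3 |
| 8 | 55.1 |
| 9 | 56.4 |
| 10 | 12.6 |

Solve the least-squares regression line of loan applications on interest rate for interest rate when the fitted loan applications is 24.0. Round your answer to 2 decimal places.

10.63

n = 8, Σx = 52, Σy = 606.8, Σxy = 3416.3, Σx² = 380
Sxx = Σx² − (Σx)²/n = 380 − 338 = 42
Sxy = Σxy − (Σx)(Σy)/n = 3416.3 − 3944.2 = -527.9
b = Sxy/Sxx = -527.9/42 = -12.569048
a = ȳ − b·x̄ = 75.85 − (-12.569048)·6.5 = 157.548810
Set a + b·x = 24.0: x = (24.0 − 157.548810) / (-12.569048) = 10.625213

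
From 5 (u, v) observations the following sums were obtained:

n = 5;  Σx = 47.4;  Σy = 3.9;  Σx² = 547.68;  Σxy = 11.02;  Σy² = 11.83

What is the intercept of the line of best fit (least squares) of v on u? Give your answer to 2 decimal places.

Sxx = Σx² − (Σx)²/n = 547.68 − 449.352 = 98.328
Sxy = Σxy − (Σx)(Σy)/n = 11.02 − 36.972 = -25.952
b = Sxy/Sxx = -25.952/98.328 = -0.263933
a = ȳ − b·x̄ = 0.78 − (-0.263933)·9.48 = 3.282084

3.28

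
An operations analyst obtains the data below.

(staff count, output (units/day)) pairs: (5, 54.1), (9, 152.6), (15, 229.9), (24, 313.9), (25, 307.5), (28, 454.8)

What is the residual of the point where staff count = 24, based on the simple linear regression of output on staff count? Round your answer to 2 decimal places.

-28.54

n = 6, Σx = 106, Σy = 1512.8, Σxy = 33047.9, Σx² = 2316
Sxx = Σx² − (Σx)²/n = 2316 − 1872.666667 = 443.333333
Sxy = Σxy − (Σx)(Σy)/n = 33047.9 − 26726.133333 = 6321.766667
b = Sxy/Sxx = 6321.766667/443.333333 = 14.259624
a = ȳ − b·x̄ = 252.133333 − 14.259624·17.666667 = 0.213308
ŷ(24) = 0.213308 + 14.259624·24 = 342.444286
residual = y − ŷ = 313.9 − 342.444286 = -28.544286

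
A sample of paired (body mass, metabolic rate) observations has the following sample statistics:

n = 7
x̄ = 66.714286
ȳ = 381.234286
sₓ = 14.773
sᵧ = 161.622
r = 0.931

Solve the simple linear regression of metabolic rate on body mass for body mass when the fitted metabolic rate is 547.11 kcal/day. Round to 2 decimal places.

83.00

b = r · sᵧ/sₓ = 0.931 · 161.622/14.773 = 10.185479
a = ȳ − b·x̄ = 381.234286 − 10.185479·66.714286 = -298.282676
Set a + b·x = 547.11: x = (547.11 − (-298.282676)) / 10.185479 = 82.999795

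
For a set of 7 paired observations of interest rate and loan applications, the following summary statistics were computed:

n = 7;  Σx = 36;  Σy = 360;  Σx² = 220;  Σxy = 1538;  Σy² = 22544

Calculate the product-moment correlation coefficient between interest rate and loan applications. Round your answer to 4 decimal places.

-0.8363

Sxx = Σx² − (Σx)²/n = 220 − 185.142857 = 34.857143
Sxy = Σxy − (Σx)(Σy)/n = 1538 − 1851.428571 = -313.428571
Syy = Σy² − (Σy)²/n = 22544 − 18514.285714 = 4029.714286
r = Sxy/√(Sxx·Syy) = -313.428571/√(140464.326531) = -313.428571/374.785707 = -0.836287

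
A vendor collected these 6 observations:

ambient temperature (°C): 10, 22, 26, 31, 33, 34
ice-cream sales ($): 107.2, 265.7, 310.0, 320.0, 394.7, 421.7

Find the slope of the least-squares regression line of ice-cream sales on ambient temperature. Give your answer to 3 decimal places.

n = 6, Σx = 156, Σy = 1819.3, Σxy = 52260.3, Σx² = 4466
Sxx = Σx² − (Σx)²/n = 4466 − 4056 = 410
Sxy = Σxy − (Σx)(Σy)/n = 52260.3 − 47301.8 = 4958.5
b = Sxy/Sxx = 4958.5/410 = 12.093902

12.094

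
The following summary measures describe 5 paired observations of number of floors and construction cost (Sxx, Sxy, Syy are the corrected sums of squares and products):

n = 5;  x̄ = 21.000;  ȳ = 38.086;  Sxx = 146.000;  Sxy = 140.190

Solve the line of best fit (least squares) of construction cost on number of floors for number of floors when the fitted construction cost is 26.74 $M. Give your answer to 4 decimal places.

9.1838

b = Sxy/Sxx = 140.19/146 = 0.960205
a = ȳ − b·x̄ = 38.086 − 0.960205·21 = 17.921685
Set a + b·x = 26.74: x = (26.74 − 17.921685) / 0.960205 = 9.183779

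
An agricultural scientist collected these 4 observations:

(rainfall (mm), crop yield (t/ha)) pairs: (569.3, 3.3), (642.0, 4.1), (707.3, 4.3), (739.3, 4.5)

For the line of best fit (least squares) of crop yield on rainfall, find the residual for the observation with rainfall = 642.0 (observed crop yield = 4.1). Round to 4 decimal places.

n = 4, Σx = 2657.9, Σy = 16.2, Σxy = 10879.13, Σx² = 1783104.27
Sxx = Σx² − (Σx)²/n = 1783104.27 − 1766108.1025 = 16996.1675
Sxy = Σxy − (Σx)(Σy)/n = 10879.13 − 10764.495 = 114.635
b = Sxy/Sxx = 114.635/16996.1675 = 0.006745
a = ȳ − b·x̄ = 4.05 − 0.006745·664.475 = -0.431722
ŷ(642.0) = -0.431722 + 0.006745·642 = 3.898412
residual = y − ŷ = 4.1 − 3.898412 = 0.201588

0.2016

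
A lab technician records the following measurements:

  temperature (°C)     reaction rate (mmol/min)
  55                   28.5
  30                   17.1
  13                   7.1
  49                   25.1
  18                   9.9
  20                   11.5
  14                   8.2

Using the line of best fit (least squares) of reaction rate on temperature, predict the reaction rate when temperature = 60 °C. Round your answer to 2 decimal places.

n = 7, Σx = 199, Σy = 107.4, Σxy = 3925.7, Σx² = 7415
Sxx = Σx² − (Σx)²/n = 7415 − 5657.285714 = 1757.714286
Sxy = Σxy − (Σx)(Σy)/n = 3925.7 − 3053.228571 = 872.471429
b = Sxy/Sxx = 872.471429/1757.714286 = 0.496367
a = ȳ − b·x̄ = 15.342857 − 0.496367·28.428571 = 1.231851
ŷ(60) = a + b·60 = 1.231851 + 0.496367·60 = 31.013874

31.01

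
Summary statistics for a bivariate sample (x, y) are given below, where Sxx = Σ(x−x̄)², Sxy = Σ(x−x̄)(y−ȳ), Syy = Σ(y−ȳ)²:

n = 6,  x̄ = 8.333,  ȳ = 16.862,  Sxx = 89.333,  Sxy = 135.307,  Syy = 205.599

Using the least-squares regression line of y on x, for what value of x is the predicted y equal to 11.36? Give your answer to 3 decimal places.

4.700

b = Sxy/Sxx = 135.307/89.333 = 1.514636
a = ȳ − b·x̄ = 16.862 − 1.514636·8.333 = 4.240536
Set a + b·x = 11.36: x = (11.36 − 4.240536) / 1.514636 = 4.700445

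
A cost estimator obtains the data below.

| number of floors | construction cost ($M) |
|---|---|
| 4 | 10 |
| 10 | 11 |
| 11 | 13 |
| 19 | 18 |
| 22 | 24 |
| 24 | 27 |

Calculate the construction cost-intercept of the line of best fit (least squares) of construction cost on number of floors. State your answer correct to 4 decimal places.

n = 6, Σx = 90, Σy = 103, Σxy = 1811, Σx² = 1658
Sxx = Σx² − (Σx)²/n = 1658 − 1350 = 308
Sxy = Σxy − (Σx)(Σy)/n = 1811 − 1545 = 266
b = Sxy/Sxx = 266/308 = 0.863636
a = ȳ − b·x̄ = 17.166667 − 0.863636·15 = 4.212121

4.2121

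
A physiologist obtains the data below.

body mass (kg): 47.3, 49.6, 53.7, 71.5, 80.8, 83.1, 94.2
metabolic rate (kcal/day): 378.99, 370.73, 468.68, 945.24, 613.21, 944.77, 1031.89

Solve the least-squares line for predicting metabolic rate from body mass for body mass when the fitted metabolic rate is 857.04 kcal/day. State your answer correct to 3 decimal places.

81.580

n = 7, Σx = 480.2, Σy = 4753.51, Σxy = 354329.004, Σx² = 35001.28
Sxx = Σx² − (Σx)²/n = 35001.28 − 32941.72 = 2059.56
Sxy = Σxy − (Σx)(Σy)/n = 354329.004 − 326090.786 = 28238.218
b = Sxy/Sxx = 28238.218/2059.56 = 13.710801
a = ȳ − b·x̄ = 679.072857 − 13.710801·68.6 = -261.488115
Set a + b·x = 857.04: x = (857.04 − (-261.488115)) / 13.710801 = 81.580069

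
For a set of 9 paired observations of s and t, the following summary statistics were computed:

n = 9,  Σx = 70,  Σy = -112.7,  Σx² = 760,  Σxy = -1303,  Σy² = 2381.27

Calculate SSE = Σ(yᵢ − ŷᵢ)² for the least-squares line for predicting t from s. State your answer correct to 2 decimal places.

Sxx = Σx² − (Σx)²/n = 760 − 544.444444 = 215.555556
Sxy = Σxy − (Σx)(Σy)/n = -1303 − (-876.555556) = -426.444444
Syy = Σy² − (Σy)²/n = 2381.27 − 1411.254444 = 970.015556
b = Sxy/Sxx = -426.444444/215.555556 = -1.978351
SSE = Syy − b·Sxy = 970.015556 − (-1.978351)·(-426.444444) = 126.358969

126.36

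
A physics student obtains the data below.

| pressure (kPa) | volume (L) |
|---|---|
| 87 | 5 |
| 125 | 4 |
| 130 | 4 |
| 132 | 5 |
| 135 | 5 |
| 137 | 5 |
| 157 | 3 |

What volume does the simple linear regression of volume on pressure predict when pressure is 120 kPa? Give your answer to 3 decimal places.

4.607

n = 7, Σx = 903, Σy = 31, Σxy = 3946, Σx² = 119161
Sxx = Σx² − (Σx)²/n = 119161 − 116487 = 2674
Sxy = Σxy − (Σx)(Σy)/n = 3946 − 3999 = -53
b = Sxy/Sxx = -53/2674 = -0.019820
a = ȳ − b·x̄ = 4.428571 − (-0.019820)·129 = 6.985415
ŷ(120) = a + b·120 = 6.985415 + (-0.019820)·120 = 4.606956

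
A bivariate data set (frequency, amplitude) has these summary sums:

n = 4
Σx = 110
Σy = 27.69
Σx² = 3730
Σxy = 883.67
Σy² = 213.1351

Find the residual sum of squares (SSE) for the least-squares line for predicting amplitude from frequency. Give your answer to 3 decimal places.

Sxx = Σx² − (Σx)²/n = 3730 − 3025 = 705
Sxy = Σxy − (Σx)(Σy)/n = 883.67 − 761.475 = 122.195
Syy = Σy² − (Σy)²/n = 213.1351 − 191.684025 = 21.451075
b = Sxy/Sxx = 122.195/705 = 0.173326
SSE = Syy − b·Sxy = 21.451075 − 0.173326·122.195 = 0.271475

0.271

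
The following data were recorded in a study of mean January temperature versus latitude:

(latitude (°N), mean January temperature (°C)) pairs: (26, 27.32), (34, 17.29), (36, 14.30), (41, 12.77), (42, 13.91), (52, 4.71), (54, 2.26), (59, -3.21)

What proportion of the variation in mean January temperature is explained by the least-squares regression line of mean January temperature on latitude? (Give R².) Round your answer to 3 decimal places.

0.971

n = 8, Σx = 344, Σy = 89.35, Σxy = 3098.34, Σx² = 15674, Σy² = 1643.9733
Sxx = Σx² − (Σx)²/n = 15674 − 14792 = 882
Sxy = Σxy − (Σx)(Σy)/n = 3098.34 − 3842.05 = -743.71
Syy = Σy² − (Σy)²/n = 1643.9733 − 997.927812 = 646.045488
R² = Sxy²/(Sxx·Syy) = (-743.71)²/(882·646.045488) = 0.970679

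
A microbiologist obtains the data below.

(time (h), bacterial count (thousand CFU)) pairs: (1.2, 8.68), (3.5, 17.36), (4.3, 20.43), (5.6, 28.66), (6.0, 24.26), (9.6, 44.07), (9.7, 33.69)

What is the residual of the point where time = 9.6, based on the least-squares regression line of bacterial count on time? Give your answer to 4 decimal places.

5.0506

n = 7, Σx = 39.9, Σy = 177.15, Σxy = 1214.946, Σx² = 285.79
Sxx = Σx² − (Σx)²/n = 285.79 − 227.43 = 58.36
Sxy = Σxy − (Σx)(Σy)/n = 1214.946 − 1009.755 = 205.191
b = Sxy/Sxx = 205.191/58.36 = 3.515953
a = ȳ − b·x̄ = 25.307143 − 3.515953·5.7 = 5.266212
ŷ(9.6) = 5.266212 + 3.515953·9.6 = 39.019358
residual = y − ŷ = 44.07 − 39.019358 = 5.050642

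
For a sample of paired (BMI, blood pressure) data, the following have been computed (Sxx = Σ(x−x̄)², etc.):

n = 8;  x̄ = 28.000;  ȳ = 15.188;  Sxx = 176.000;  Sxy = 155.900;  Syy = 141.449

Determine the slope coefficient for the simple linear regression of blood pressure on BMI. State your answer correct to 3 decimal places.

0.886

b = Sxy/Sxx = 155.9/176 = 0.885795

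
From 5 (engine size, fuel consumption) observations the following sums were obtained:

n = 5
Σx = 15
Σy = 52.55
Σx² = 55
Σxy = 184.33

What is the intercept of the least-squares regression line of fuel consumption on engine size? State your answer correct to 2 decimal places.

Sxx = Σx² − (Σx)²/n = 55 − 45 = 10
Sxy = Σxy − (Σx)(Σy)/n = 184.33 − 157.65 = 26.68
b = Sxy/Sxx = 26.68/10 = 2.668
a = ȳ − b·x̄ = 10.51 − 2.668·3 = 2.506

2.51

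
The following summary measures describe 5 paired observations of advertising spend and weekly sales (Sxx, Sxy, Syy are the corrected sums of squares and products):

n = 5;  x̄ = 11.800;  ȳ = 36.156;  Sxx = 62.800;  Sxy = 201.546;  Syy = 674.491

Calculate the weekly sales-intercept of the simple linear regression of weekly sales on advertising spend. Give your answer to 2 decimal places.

-1.71

b = Sxy/Sxx = 201.546/62.8 = 3.209331
a = ȳ − b·x̄ = 36.156 − 3.209331·11.8 = -1.714108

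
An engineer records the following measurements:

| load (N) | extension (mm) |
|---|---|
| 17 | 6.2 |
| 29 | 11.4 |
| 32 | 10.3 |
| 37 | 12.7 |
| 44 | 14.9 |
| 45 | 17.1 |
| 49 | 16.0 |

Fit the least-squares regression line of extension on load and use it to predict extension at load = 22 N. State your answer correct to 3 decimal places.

8.031

n = 7, Σx = 253, Σy = 88.6, Σxy = 3444.6, Σx² = 9885
Sxx = Σx² − (Σx)²/n = 9885 − 9144.142857 = 740.857143
Sxy = Σxy − (Σx)(Σy)/n = 3444.6 − 3202.257143 = 242.342857
b = Sxy/Sxx = 242.342857/740.857143 = 0.327111
a = ȳ − b·x̄ = 12.657143 − 0.327111·36.142857 = 0.834400
ŷ(22) = a + b·22 = 0.834400 + 0.327111·22 = 8.030852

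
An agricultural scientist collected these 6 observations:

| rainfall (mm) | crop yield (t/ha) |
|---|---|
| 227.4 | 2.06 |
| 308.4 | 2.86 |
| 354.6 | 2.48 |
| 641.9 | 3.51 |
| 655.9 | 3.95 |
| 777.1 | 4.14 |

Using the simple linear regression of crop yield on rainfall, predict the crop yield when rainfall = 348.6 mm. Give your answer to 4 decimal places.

2.6486

n = 6, Σx = 2965.3, Σy = 19, Σxy = 10290.944, Σx² = 1718687.31
Sxx = Σx² − (Σx)²/n = 1718687.31 − 1465500.681667 = 253186.628333
Sxy = Σxy − (Σx)(Σy)/n = 10290.944 − 9390.116667 = 900.827333
b = Sxy/Sxx = 900.827333/253186.628333 = 0.003558
a = ȳ − b·x̄ = 3.166667 − 0.003558·494.216667 = 1.408265
ŷ(348.6) = a + b·348.6 = 1.408265 + 0.003558·348.6 = 2.648569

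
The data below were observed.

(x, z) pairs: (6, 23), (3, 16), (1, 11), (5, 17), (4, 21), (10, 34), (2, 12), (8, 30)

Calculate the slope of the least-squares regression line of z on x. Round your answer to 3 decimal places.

2.628

n = 8, Σx = 39, Σy = 164, Σxy = 970, Σx² = 255
Sxx = Σx² − (Σx)²/n = 255 − 190.125 = 64.875
Sxy = Σxy − (Σx)(Σy)/n = 970 − 799.5 = 170.5
b = Sxy/Sxx = 170.5/64.875 = 2.628131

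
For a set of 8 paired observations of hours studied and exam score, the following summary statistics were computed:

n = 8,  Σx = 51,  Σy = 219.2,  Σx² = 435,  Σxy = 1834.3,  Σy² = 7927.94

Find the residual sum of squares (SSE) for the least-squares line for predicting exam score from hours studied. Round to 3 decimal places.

Sxx = Σx² − (Σx)²/n = 435 − 325.125 = 109.875
Sxy = Σxy − (Σx)(Σy)/n = 1834.3 − 1397.4 = 436.9
Syy = Σy² − (Σy)²/n = 7927.94 − 6006.08 = 1921.86
b = Sxy/Sxx = 436.9/109.875 = 3.976337
SSE = Syy − b·Sxy = 1921.86 − 3.976337·436.9 = 184.598476

184.598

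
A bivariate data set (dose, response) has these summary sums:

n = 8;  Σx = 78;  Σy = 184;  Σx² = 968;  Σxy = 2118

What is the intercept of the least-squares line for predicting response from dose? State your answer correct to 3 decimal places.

7.776

Sxx = Σx² − (Σx)²/n = 968 − 760.5 = 207.5
Sxy = Σxy − (Σx)(Σy)/n = 2118 − 1794 = 324
b = Sxy/Sxx = 324/207.5 = 1.561446
a = ȳ − b·x̄ = 23 − 1.561446·9.75 = 7.775904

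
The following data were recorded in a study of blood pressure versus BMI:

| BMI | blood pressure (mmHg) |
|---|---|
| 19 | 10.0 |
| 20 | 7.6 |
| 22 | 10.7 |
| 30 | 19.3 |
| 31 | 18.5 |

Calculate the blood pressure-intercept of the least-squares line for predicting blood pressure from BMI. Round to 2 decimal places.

-8.89

n = 5, Σx = 122, Σy = 66.1, Σxy = 1729.9, Σx² = 3106
Sxx = Σx² − (Σx)²/n = 3106 − 2976.8 = 129.2
Sxy = Σxy − (Σx)(Σy)/n = 1729.9 − 1612.84 = 117.06
b = Sxy/Sxx = 117.06/129.2 = 0.906037
a = ȳ − b·x̄ = 13.22 − 0.906037·24.4 = -8.887307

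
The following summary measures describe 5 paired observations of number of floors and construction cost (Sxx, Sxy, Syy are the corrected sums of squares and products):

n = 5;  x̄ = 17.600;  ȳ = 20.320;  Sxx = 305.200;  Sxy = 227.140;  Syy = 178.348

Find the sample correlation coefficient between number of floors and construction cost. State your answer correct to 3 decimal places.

r = Sxy/√(Sxx·Syy) = 227.14/√(54431.8096) = 227.14/233.306257 = 0.973570

0.974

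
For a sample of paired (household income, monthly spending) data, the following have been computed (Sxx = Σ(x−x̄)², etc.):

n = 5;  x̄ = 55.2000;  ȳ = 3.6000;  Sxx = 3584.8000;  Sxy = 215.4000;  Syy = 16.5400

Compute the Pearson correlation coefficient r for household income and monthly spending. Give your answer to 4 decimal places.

r = Sxy/√(Sxx·Syy) = 215.4/√(59292.592) = 215.4/243.500702 = 0.884597

0.8846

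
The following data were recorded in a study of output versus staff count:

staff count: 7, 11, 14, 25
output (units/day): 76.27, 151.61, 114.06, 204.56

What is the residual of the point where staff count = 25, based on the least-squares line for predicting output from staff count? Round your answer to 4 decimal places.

0.2888

n = 4, Σx = 57, Σy = 546.5, Σxy = 8912.44, Σx² = 991
Sxx = Σx² − (Σx)²/n = 991 − 812.25 = 178.75
Sxy = Σxy − (Σx)(Σy)/n = 8912.44 − 7787.625 = 1124.815
b = Sxy/Sxx = 1124.815/178.75 = 6.292671
a = ȳ − b·x̄ = 136.625 − 6.292671·14.25 = 46.954434
ŷ(25) = 46.954434 + 6.292671·25 = 204.271217
residual = y − ŷ = 204.56 − 204.271217 = 0.288783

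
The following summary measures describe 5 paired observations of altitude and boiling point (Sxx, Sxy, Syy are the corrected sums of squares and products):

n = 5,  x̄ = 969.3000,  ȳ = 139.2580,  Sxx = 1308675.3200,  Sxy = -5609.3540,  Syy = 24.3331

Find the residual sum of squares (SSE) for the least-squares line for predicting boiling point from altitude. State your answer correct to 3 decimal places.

b = Sxy/Sxx = -5609.354/1308675.32 = -0.004286
SSE = Syy − b·Sxy = 24.3331 − (-0.004286)·(-5609.354) = 0.289816

0.290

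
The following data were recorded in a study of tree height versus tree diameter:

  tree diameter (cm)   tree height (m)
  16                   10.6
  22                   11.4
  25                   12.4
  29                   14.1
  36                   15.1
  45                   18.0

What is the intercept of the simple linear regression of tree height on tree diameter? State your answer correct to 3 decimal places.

6.103

n = 6, Σx = 173, Σy = 81.6, Σxy = 2492.9, Σx² = 5527
Sxx = Σx² − (Σx)²/n = 5527 − 4988.166667 = 538.833333
Sxy = Σxy − (Σx)(Σy)/n = 2492.9 − 2352.8 = 140.1
b = Sxy/Sxx = 140.1/538.833333 = 0.260006
a = ȳ − b·x̄ = 13.6 − 0.260006·28.833333 = 6.103155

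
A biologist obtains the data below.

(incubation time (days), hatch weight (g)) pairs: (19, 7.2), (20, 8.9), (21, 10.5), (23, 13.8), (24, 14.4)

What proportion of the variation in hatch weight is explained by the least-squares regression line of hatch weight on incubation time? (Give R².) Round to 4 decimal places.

n = 5, Σx = 107, Σy = 54.8, Σxy = 1198.3, Σx² = 2307, Σy² = 639.1
Sxx = Σx² − (Σx)²/n = 2307 − 2289.8 = 17.2
Sxy = Σxy − (Σx)(Σy)/n = 1198.3 − 1172.72 = 25.58
Syy = Σy² − (Σy)²/n = 639.1 − 600.608 = 38.492
R² = Sxy²/(Sxx·Syy) = (25.58)²/(17.2·38.492) = 0.988330

0.9883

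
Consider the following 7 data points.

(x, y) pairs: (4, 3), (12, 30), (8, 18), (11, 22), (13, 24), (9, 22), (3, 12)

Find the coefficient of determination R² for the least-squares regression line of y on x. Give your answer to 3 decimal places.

0.779

n = 7, Σx = 60, Σy = 131, Σxy = 1304, Σx² = 604, Σy² = 2921
Sxx = Σx² − (Σx)²/n = 604 − 514.285714 = 89.714286
Sxy = Σxy − (Σx)(Σy)/n = 1304 − 1122.857143 = 181.142857
Syy = Σy² − (Σy)²/n = 2921 − 2451.571429 = 469.428571
R² = Sxy²/(Sxx·Syy) = (181.142857)²/(89.714286·469.428571) = 0.779132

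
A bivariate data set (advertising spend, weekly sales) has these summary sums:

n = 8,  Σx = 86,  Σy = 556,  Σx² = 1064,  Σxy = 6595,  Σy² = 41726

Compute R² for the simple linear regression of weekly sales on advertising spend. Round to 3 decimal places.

0.888

Sxx = Σx² − (Σx)²/n = 1064 − 924.5 = 139.5
Sxy = Σxy − (Σx)(Σy)/n = 6595 − 5977 = 618
Syy = Σy² − (Σy)²/n = 41726 − 38642 = 3084
R² = Sxy²/(Sxx·Syy) = (618)²/(139.5·3084) = 0.887745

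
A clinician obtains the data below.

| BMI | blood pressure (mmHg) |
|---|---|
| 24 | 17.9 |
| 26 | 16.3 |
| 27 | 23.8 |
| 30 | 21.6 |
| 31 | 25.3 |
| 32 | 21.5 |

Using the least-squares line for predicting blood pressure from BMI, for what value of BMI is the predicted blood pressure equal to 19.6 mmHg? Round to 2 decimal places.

n = 6, Σx = 170, Σy = 126.4, Σxy = 3616.3, Σx² = 4866
Sxx = Σx² − (Σx)²/n = 4866 − 4816.666667 = 49.333333
Sxy = Σxy − (Σx)(Σy)/n = 3616.3 − 3581.333333 = 34.966667
b = Sxy/Sxx = 34.966667/49.333333 = 0.708784
a = ȳ − b·x̄ = 21.066667 − 0.708784·28.333333 = 0.984459
Set a + b·x = 19.6: x = (19.6 − 0.984459) / 0.708784 = 26.264061

26.26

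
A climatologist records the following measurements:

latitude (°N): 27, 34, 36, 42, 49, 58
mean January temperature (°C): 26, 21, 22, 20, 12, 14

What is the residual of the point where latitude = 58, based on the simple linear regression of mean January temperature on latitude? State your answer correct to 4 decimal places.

n = 6, Σx = 246, Σy = 115, Σxy = 4448, Σx² = 10710
Sxx = Σx² − (Σx)²/n = 10710 − 10086 = 624
Sxy = Σxy − (Σx)(Σy)/n = 4448 − 4715 = -267
b = Sxy/Sxx = -267/624 = -0.427885
a = ȳ − b·x̄ = 19.166667 − (-0.427885)·41 = 36.709936
ŷ(58) = 36.709936 + (-0.427885)·58 = 11.892628
residual = y − ŷ = 14 − 11.892628 = 2.107372

2.1074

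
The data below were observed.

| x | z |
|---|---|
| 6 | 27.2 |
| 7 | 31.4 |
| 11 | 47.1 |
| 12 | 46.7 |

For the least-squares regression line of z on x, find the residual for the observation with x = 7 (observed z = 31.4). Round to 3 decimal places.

n = 4, Σx = 36, Σy = 152.4, Σxy = 1461.5, Σx² = 350
Sxx = Σx² − (Σx)²/n = 350 − 324 = 26
Sxy = Σxy − (Σx)(Σy)/n = 1461.5 − 1371.6 = 89.9
b = Sxy/Sxx = 89.9/26 = 3.457692
a = ȳ − b·x̄ = 38.1 − 3.457692·9 = 6.980769
ŷ(7) = 6.980769 + 3.457692·7 = 31.184615
residual = y − ŷ = 31.4 − 31.184615 = 0.215385

0.215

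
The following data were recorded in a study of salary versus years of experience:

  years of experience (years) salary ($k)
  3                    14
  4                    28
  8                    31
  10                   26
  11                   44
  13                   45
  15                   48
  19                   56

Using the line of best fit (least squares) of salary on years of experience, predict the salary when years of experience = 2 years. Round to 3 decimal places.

16.556

n = 8, Σx = 83, Σy = 292, Σxy = 3515, Σx² = 1065
Sxx = Σx² − (Σx)²/n = 1065 − 861.125 = 203.875
Sxy = Σxy − (Σx)(Σy)/n = 3515 − 3029.5 = 485.5
b = Sxy/Sxx = 485.5/203.875 = 2.381361
a = ȳ − b·x̄ = 36.5 − 2.381361·10.375 = 11.793378
ŷ(2) = a + b·2 = 11.793378 + 2.381361·2 = 16.556101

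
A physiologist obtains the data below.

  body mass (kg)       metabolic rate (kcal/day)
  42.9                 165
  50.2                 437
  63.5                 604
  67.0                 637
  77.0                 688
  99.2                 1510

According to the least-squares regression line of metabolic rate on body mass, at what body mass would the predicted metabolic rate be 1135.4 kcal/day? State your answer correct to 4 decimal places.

n = 6, Σx = 399.8, Σy = 4041, Σxy = 312816.9, Σx² = 28651.34
Sxx = Σx² − (Σx)²/n = 28651.34 − 26640.006667 = 2011.333333
Sxy = Σxy − (Σx)(Σy)/n = 312816.9 − 269265.3 = 43551.6
b = Sxy/Sxx = 43551.6/2011.333333 = 21.653099
a = ȳ − b·x̄ = 673.5 − 21.653099·66.633333 = -769.318170
Set a + b·x = 1135.4: x = (1135.4 − (-769.318170)) / 21.653099 = 87.965153

87.9652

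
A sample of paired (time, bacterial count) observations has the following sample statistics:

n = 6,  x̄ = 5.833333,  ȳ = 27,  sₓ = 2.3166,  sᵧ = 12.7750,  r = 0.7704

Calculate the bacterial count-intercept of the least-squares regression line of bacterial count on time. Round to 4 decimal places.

b = r · sᵧ/sₓ = 0.7704 · 12.775/2.3166 = 4.248407
a = ȳ − b·x̄ = 27 − 4.248407·5.833333 = 2.217626

2.2176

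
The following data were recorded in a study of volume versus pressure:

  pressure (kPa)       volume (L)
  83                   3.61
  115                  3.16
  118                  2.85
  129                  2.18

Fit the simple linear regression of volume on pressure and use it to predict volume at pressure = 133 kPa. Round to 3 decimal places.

n = 4, Σx = 445, Σy = 11.8, Σxy = 1280.55, Σx² = 50679
Sxx = Σx² − (Σx)²/n = 50679 − 49506.25 = 1172.75
Sxy = Σxy − (Σx)(Σy)/n = 1280.55 − 1312.75 = -32.2
b = Sxy/Sxx = -32.2/1172.75 = -0.027457
a = ȳ − b·x̄ = 2.95 − (-0.027457)·111.25 = 6.004573
ŷ(133) = a + b·133 = 6.004573 + (-0.027457)·133 = 2.352814

2.353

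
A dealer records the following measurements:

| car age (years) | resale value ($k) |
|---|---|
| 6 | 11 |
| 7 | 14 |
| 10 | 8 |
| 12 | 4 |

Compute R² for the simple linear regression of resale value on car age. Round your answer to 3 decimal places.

0.809

n = 4, Σx = 35, Σy = 37, Σxy = 292, Σx² = 329, Σy² = 397
Sxx = Σx² − (Σx)²/n = 329 − 306.25 = 22.75
Sxy = Σxy − (Σx)(Σy)/n = 292 − 323.75 = -31.75
Syy = Σy² − (Σy)²/n = 397 − 342.25 = 54.75
R² = Sxy²/(Sxx·Syy) = (-31.75)²/(22.75·54.75) = 0.809323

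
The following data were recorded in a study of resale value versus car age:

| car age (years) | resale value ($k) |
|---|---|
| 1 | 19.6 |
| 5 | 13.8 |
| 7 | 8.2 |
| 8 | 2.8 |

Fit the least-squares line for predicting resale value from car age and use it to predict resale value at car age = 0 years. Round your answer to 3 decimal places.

22.915

n = 4, Σx = 21, Σy = 44.4, Σxy = 168.4, Σx² = 139
Sxx = Σx² − (Σx)²/n = 139 − 110.25 = 28.75
Sxy = Σxy − (Σx)(Σy)/n = 168.4 − 233.1 = -64.7
b = Sxy/Sxx = -64.7/28.75 = -2.250435
a = ȳ − b·x̄ = 11.1 − (-2.250435)·5.25 = 22.914783
ŷ(0) = a + b·0 = 22.914783 + (-2.250435)·0 = 22.914783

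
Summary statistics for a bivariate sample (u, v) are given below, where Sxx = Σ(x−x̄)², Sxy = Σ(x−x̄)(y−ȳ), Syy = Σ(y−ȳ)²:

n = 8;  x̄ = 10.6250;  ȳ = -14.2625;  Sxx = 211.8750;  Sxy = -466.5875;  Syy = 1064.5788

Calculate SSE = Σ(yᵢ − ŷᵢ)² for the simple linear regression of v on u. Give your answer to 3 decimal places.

b = Sxy/Sxx = -466.5875/211.875 = -2.202183
SSE = Syy − b·Sxy = 1064.5788 − (-2.202183)·(-466.5875) = 37.067790

37.068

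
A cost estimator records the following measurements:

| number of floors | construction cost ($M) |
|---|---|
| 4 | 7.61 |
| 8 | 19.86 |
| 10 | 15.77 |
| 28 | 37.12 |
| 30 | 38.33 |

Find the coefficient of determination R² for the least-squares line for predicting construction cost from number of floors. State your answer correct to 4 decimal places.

0.9517

n = 5, Σx = 80, Σy = 118.69, Σxy = 2536.28, Σx² = 1864, Σy² = 3548.1079
Sxx = Σx² − (Σx)²/n = 1864 − 1280 = 584
Sxy = Σxy − (Σx)(Σy)/n = 2536.28 − 1899.04 = 637.24
Syy = Σy² − (Σy)²/n = 3548.1079 − 2817.46322 = 730.64468
R² = Sxy²/(Sxx·Syy) = (637.24)²/(584·730.64468) = 0.951671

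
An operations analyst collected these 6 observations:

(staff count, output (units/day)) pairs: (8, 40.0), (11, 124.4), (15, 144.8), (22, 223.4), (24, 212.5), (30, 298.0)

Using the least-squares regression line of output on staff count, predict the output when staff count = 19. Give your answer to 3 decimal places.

180.815

n = 6, Σx = 110, Σy = 1043.1, Σxy = 22815.2, Σx² = 2370
Sxx = Σx² − (Σx)²/n = 2370 − 2016.666667 = 353.333333
Sxy = Σxy − (Σx)(Σy)/n = 22815.2 − 19123.5 = 3691.7
b = Sxy/Sxx = 3691.7/353.333333 = 10.448208
a = ȳ − b·x̄ = 173.85 − 10.448208·18.333333 = -17.700472
ŷ(19) = a + b·19 = -17.700472 + 10.448208·19 = 180.815472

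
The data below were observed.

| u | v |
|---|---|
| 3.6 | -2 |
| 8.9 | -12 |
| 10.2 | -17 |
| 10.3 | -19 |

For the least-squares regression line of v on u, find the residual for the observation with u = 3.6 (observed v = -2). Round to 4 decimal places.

n = 4, Σx = 33, Σy = -50, Σxy = -483.1, Σx² = 302.3
Sxx = Σx² − (Σx)²/n = 302.3 − 272.25 = 30.05
Sxy = Σxy − (Σx)(Σy)/n = -483.1 − (-412.5) = -70.6
b = Sxy/Sxx = -70.6/30.05 = -2.349418
a = ȳ − b·x̄ = -12.5 − (-2.349418)·8.25 = 6.882696
ŷ(3.6) = 6.882696 + (-2.349418)·3.6 = -1.575208
residual = y − ŷ = -2 − (-1.575208) = -0.424792

-0.4248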